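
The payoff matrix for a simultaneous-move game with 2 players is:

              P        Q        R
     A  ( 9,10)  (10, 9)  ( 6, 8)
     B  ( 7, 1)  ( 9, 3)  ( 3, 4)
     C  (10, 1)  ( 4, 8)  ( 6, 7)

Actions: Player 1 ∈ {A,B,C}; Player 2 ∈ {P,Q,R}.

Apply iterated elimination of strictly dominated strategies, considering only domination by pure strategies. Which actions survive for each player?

P1 drop B (A beats it: P:9>7 Q:10>9 R:6>3)
P2 drop R (Q beats it: A:9>8 C:8>7)
P1→{A,C} P2→{P,Q}

Remaining: P1:{A,C} P2:{P,Q}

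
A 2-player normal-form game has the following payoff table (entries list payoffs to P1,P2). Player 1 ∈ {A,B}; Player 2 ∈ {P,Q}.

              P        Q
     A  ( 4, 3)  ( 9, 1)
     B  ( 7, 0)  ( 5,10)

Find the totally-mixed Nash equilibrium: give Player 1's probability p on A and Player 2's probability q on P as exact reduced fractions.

P1 indiff ⇒ q·4+(1-q)·9 = q·7+(1-q)·5 ⇒ q(-3) = (1-q)(-4) ⇒ q = 4/7
P2 indiff ⇒ p·3+(1-p)·0 = p·1+(1-p)·10 ⇒ p(2) = (1-p)(10) ⇒ p = 5/6

(p,q) = (5/6, 4/7)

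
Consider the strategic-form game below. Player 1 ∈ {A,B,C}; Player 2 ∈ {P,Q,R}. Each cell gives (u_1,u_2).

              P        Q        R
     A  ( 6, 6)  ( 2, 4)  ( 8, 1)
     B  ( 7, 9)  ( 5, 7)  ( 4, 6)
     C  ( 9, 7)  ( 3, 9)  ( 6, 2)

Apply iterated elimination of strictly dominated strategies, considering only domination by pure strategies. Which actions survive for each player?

Remaining: P1:{B,C} P2:{P,Q}

P2 drop R (P beats it: A:6>1 B:9>6 C:7>2)
P1 drop A (B beats it: P:7>6 Q:5>2)
P1→{B,C} P2→{P,Q}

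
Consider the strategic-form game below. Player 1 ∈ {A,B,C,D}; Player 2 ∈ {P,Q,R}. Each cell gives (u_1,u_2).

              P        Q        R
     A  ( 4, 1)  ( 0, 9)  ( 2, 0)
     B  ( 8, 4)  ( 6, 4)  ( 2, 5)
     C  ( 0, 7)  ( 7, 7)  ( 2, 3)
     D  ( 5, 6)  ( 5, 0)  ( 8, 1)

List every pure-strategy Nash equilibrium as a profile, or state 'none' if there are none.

NE set: (C,Q)

(A,P): not NE [P1→B gives 8>4; P2→Q gives 9>1]
(A,Q): not NE [P1→C gives 7>0]
(A,R): not NE [P1→D gives 8>2; P2→Q gives 9>0]
(B,P): not NE [P2→R gives 5>4]
(B,Q): not NE [P1→C gives 7>6; P2→R gives 5>4]
(B,R): not NE [P1→D gives 8>2]
(C,P): not NE [P1→B gives 8>0]
(C,Q): NE
(C,R): not NE [P1→D gives 8>2; P2→Q gives 7>3]
(D,P): not NE [P1→B gives 8>5]
(D,Q): not NE [P1→C gives 7>5; P2→P gives 6>0]
(D,R): not NE [P2→P gives 6>1]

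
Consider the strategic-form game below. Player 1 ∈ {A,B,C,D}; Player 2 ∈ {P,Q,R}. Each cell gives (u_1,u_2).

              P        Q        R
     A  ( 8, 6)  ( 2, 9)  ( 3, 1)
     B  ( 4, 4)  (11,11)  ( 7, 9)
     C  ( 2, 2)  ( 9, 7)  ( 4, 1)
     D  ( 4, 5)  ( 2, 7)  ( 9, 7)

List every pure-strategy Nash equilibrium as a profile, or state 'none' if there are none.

Nash profiles: (B,Q), (D,R)

(A,P): not NE [P2→Q gives 9>6]
(A,Q): not NE [P1→B gives 11>2]
(A,R): not NE [P1→D gives 9>3; P2→Q gives 9>1]
(B,P): not NE [P1→A gives 8>4; P2→Q gives 11>4]
(B,Q): NE
(B,R): not NE [P1→D gives 9>7; P2→Q gives 11>9]
(C,P): not NE [P1→A gives 8>2; P2→Q gives 7>2]
(C,Q): not NE [P1→B gives 11>9]
(C,R): not NE [P1→D gives 9>4; P2→Q gives 7>1]
(D,P): not NE [P1→A gives 8>4; P2→R gives 7>5]
(D,Q): not NE [P1→B gives 11>2]
(D,R): NE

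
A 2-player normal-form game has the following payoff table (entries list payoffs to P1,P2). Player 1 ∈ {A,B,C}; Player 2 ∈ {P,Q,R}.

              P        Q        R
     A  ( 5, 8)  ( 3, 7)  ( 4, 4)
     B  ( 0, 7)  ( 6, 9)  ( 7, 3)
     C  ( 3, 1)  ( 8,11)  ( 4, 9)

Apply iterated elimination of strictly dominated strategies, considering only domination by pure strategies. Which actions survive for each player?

P2 drop R (Q beats it: A:7>4 B:9>3 C:11>9)
P1 drop B (C beats it: P:3>0 Q:8>6)
P1→{A,C} P2→{P,Q}

Remaining: P1:{A,C} P2:{P,Q}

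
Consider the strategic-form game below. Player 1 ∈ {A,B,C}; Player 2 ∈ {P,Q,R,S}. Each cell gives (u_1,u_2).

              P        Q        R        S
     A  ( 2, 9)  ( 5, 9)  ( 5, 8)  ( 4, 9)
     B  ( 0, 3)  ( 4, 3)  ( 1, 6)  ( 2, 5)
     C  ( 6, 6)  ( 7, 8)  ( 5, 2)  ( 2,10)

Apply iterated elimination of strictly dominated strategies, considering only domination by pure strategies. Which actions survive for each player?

P1 drop B (A beats it: P:2>0 Q:5>4 R:5>1 S:4>2)
P2 drop R (P beats it: A:9>8 C:6>2)
P1→{A,C} P2→{P,Q,S}

IESDS → P1:{A,C} P2:{P,Q,S}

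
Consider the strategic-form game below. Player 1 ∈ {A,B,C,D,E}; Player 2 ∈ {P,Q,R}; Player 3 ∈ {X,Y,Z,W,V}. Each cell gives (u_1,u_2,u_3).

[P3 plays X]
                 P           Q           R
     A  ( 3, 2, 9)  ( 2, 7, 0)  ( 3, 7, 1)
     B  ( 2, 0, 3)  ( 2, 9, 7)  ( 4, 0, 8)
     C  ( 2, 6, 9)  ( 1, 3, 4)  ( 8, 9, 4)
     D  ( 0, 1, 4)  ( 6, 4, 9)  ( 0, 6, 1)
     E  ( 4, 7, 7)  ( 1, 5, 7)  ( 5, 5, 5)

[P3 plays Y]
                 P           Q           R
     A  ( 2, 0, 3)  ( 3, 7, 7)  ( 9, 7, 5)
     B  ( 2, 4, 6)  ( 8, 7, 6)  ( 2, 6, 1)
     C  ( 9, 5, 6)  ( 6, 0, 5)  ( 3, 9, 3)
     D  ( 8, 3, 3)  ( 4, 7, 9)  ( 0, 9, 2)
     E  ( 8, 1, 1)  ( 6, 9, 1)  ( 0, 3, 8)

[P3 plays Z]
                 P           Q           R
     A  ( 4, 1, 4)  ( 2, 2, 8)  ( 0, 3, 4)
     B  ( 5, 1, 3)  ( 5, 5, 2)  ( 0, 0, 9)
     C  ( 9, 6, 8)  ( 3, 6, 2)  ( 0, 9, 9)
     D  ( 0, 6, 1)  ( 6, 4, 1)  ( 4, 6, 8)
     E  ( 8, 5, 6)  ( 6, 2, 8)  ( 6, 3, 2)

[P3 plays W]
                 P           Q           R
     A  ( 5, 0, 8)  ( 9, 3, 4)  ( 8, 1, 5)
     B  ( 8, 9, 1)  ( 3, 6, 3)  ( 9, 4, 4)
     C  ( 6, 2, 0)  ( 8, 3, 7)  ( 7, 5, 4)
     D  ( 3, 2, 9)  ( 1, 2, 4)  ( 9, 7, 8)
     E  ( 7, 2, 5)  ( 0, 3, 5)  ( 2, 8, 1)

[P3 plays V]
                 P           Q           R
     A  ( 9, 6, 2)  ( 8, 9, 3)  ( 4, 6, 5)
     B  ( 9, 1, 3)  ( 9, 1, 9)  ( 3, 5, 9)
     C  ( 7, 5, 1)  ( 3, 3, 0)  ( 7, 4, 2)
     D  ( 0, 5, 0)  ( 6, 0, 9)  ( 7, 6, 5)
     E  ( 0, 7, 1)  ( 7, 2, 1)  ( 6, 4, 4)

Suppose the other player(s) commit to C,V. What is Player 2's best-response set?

u_2(P vs C,V) = 5
u_2(Q vs C,V) = 3
u_2(R vs C,V) = 4
max payoff 5 at {P}

P2 best: {P}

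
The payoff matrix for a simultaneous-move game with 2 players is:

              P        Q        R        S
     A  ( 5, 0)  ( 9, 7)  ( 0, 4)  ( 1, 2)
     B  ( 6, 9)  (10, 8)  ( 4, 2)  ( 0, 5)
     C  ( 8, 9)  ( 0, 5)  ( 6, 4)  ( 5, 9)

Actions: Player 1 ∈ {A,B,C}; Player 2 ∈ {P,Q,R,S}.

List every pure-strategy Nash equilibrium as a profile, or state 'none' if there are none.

PSNE = {(C,P), (C,S)}

(A,P): not NE [P1→C gives 8>5; P2→Q gives 7>0]
(A,Q): not NE [P1→B gives 10>9]
(A,R): not NE [P1→C gives 6>0; P2→Q gives 7>4]
(A,S): not NE [P1→C gives 5>1; P2→Q gives 7>2]
(B,P): not NE [P1→C gives 8>6]
(B,Q): not NE [P2→P gives 9>8]
(B,R): not NE [P1→C gives 6>4; P2→P gives 9>2]
(B,S): not NE [P1→C gives 5>0; P2→P gives 9>5]
(C,P): NE
(C,Q): not NE [P1→B gives 10>0; P2→S gives 9>5]
(C,R): not NE [P2→S gives 9>4]
(C,S): NE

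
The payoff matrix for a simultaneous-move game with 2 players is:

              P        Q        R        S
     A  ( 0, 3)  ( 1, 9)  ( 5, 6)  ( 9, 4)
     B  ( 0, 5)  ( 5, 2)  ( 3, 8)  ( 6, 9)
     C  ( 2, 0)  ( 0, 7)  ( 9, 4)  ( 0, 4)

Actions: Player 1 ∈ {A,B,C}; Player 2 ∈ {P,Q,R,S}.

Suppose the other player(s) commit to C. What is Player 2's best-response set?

u_2(P vs C) = 0
u_2(Q vs C) = 7
u_2(R vs C) = 4
u_2(S vs C) = 4
max payoff 7 at {Q}

P2 best: {Q}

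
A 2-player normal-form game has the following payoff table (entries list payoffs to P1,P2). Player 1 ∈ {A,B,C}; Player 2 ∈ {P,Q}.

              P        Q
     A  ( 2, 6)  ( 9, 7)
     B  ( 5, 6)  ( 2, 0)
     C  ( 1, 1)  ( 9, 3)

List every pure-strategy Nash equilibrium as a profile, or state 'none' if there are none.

Nash profiles: (A,Q), (B,P), (C,Q)

(A,P): not NE [P1→B gives 5>2; P2→Q gives 7>6]
(A,Q): NE
(B,P): NE
(B,Q): not NE [P1→C gives 9>2; P2→P gives 6>0]
(C,P): not NE [P1→B gives 5>1; P2→Q gives 3>1]
(C,Q): NE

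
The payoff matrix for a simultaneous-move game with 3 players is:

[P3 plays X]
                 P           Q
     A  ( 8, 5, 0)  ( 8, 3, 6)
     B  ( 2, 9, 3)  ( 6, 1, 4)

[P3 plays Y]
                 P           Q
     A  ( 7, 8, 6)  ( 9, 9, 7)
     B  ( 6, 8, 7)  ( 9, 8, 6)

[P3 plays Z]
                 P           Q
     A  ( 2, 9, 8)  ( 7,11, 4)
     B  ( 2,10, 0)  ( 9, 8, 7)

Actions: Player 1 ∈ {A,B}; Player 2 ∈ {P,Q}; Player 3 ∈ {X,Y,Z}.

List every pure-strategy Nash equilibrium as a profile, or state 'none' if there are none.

(A,P,X): not NE [P3→Z gives 8>0]
(A,P,Y): not NE [P2→Q gives 9>8; P3→Z gives 8>6]
(A,P,Z): not NE [P2→Q gives 11>9]
(A,Q,X): not NE [P2→P gives 5>3; P3→Y gives 7>6]
(A,Q,Y): NE
(A,Q,Z): not NE [P1→B gives 9>7; P3→Y gives 7>4]
(B,P,X): not NE [P1→A gives 8>2; P3→Y gives 7>3]
(B,P,Y): not NE [P1→A gives 7>6]
(B,P,Z): not NE [P3→Y gives 7>0]
(B,Q,X): not NE [P1→A gives 8>6; P2→P gives 9>1; P3→Z gives 7>4]
(B,Q,Y): not NE [P3→Z gives 7>6]
(B,Q,Z): not NE [P2→P gives 10>8]

PSNE = {(A,Q,Y)}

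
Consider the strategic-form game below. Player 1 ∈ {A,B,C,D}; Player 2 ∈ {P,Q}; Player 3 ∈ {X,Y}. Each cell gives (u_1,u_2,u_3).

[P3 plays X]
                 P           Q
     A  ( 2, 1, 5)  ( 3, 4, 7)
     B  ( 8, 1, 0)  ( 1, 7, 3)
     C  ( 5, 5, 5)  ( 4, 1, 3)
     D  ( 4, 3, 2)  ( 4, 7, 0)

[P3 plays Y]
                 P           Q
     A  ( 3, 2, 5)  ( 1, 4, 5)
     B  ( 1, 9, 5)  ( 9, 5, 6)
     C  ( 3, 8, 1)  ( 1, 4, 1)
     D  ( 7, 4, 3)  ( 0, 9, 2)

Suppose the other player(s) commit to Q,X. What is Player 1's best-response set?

P1 best: {C,D}

u_1(A vs Q,X) = 3
u_1(B vs Q,X) = 1
u_1(C vs Q,X) = 4
u_1(D vs Q,X) = 4
max payoff 4 at {C,D}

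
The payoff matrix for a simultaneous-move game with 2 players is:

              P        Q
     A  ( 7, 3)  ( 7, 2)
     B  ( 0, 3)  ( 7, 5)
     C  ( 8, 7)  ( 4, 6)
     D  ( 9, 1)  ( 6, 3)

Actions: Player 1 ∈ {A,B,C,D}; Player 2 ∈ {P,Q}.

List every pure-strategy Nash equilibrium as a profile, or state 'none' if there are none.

NE set: (B,Q)

(A,P): not NE [P1→D gives 9>7]
(A,Q): not NE [P2→P gives 3>2]
(B,P): not NE [P1→D gives 9>0; P2→Q gives 5>3]
(B,Q): NE
(C,P): not NE [P1→D gives 9>8]
(C,Q): not NE [P1→B gives 7>4; P2→P gives 7>6]
(D,P): not NE [P2→Q gives 3>1]
(D,Q): not NE [P1→B gives 7>6]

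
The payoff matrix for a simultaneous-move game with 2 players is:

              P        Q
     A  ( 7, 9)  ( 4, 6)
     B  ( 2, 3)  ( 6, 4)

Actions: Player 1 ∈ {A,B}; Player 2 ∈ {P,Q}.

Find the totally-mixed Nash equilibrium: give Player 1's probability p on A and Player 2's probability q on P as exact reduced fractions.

(p,q) = (1/4, 2/7)

P1 indiff ⇒ q·7+(1-q)·4 = q·2+(1-q)·6 ⇒ q(5) = (1-q)(2) ⇒ q = 2/7
P2 indiff ⇒ p·9+(1-p)·3 = p·6+(1-p)·4 ⇒ p(3) = (1-p)(1) ⇒ p = 1/4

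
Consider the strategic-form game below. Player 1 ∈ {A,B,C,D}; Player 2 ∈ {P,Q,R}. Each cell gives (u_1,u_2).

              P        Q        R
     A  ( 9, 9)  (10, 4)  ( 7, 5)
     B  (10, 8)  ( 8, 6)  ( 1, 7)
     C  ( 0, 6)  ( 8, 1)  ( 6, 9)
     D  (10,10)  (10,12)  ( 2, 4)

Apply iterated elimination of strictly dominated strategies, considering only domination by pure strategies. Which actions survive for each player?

Remaining: P1:{A,B,D} P2:{P,Q}

P1 drop C (A beats it: P:9>0 Q:10>8 R:7>6)
P2 drop R (P beats it: A:9>5 B:8>7 D:10>4)
P1→{A,B,D} P2→{P,Q}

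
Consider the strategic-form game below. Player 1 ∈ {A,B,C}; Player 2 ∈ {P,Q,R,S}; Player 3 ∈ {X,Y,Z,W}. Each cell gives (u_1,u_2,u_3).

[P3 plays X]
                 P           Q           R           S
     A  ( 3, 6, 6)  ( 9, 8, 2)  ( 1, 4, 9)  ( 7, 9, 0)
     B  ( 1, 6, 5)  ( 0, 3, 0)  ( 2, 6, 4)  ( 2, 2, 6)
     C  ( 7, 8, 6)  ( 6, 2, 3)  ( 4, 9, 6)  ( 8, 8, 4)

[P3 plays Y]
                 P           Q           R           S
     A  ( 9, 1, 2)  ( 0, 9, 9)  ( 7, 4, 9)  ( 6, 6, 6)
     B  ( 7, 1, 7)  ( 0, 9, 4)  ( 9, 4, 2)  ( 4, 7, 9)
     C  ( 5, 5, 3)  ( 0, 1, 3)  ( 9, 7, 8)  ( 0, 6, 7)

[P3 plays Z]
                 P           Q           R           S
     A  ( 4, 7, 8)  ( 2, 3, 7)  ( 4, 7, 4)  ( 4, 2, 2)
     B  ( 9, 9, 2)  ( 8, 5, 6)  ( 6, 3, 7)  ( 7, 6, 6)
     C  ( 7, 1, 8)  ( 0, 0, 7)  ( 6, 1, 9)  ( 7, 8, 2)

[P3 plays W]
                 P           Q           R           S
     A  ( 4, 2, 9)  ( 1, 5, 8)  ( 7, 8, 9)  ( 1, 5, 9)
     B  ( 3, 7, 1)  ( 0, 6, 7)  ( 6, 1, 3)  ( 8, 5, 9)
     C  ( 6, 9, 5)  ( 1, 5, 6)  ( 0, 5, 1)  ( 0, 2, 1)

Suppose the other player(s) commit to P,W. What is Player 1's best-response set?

argmax u_1 = {C}

u_1(A vs P,W) = 4
u_1(B vs P,W) = 3
u_1(C vs P,W) = 6
max payoff 6 at {C}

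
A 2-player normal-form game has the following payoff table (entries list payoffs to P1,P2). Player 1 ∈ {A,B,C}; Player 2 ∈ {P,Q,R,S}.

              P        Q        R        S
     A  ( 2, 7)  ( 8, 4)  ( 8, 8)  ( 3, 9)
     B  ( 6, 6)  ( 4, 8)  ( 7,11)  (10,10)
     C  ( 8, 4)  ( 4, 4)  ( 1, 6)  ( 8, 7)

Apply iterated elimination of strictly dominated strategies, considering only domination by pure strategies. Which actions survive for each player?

IESDS → P1:{A,B} P2:{R,S}

P2 drop P (R beats it: A:8>7 B:11>6 C:6>4)
P2 drop Q (R beats it: A:8>4 B:11>8 C:6>4)
P1 drop C (B beats it: R:7>1 S:10>8)
P1→{A,B} P2→{R,S}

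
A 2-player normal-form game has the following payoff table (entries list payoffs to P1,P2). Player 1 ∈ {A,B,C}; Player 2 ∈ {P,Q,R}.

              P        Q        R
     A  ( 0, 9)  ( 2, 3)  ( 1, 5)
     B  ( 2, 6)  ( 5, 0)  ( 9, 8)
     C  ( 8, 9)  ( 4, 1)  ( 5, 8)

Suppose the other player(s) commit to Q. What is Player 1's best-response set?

argmax u_1 = {B}

u_1(A vs Q) = 2
u_1(B vs Q) = 5
u_1(C vs Q) = 4
max payoff 5 at {B}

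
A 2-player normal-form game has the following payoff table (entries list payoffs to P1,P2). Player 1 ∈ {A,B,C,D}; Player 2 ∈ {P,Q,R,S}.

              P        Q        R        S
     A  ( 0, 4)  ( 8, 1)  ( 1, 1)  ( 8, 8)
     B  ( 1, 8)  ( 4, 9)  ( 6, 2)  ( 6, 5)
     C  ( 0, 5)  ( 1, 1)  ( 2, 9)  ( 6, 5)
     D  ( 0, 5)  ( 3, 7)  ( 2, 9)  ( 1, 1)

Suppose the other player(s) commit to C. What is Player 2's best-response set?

u_2(P vs C) = 5
u_2(Q vs C) = 1
u_2(R vs C) = 9
u_2(S vs C) = 5
max payoff 9 at {R}

argmax u_2 = {R}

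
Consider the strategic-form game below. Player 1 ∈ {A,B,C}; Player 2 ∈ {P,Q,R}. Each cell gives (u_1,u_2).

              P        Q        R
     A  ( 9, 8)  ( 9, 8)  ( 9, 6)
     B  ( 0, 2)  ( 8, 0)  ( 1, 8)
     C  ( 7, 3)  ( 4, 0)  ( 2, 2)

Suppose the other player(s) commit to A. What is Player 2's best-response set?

argmax u_2 = {P,Q}

u_2(P vs A) = 8
u_2(Q vs A) = 8
u_2(R vs A) = 6
max payoff 8 at {P,Q}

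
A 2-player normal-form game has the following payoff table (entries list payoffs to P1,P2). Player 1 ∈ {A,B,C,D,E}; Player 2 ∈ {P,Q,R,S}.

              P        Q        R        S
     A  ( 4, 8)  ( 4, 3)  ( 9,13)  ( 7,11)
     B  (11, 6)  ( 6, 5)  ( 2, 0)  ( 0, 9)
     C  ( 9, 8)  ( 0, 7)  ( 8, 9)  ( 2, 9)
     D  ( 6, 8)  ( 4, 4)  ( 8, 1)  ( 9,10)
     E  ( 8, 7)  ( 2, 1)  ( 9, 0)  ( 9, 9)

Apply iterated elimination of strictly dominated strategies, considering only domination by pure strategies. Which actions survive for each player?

P2 drop P (S beats it: A:11>8 B:9>6 C:9>8 D:10>8 E:9>7)
P1 drop C (A beats it: Q:4>0 R:9>8 S:7>2)
P2 drop Q (S beats it: A:11>3 B:9>5 D:10>4 E:9>1)
P1 drop B (A beats it: R:9>2 S:7>0)
P1→{A,D,E} P2→{R,S}

Remaining: P1:{A,D,E} P2:{R,S}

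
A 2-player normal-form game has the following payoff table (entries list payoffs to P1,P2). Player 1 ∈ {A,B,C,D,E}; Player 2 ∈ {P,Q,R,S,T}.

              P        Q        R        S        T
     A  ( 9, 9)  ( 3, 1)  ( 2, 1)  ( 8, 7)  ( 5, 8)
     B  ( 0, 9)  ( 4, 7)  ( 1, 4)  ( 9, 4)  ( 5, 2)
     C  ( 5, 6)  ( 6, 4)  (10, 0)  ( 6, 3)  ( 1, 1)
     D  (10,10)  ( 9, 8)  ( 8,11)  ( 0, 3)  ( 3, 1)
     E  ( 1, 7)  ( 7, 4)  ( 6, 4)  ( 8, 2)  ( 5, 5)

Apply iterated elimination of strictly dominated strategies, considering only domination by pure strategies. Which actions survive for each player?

Survivors P1:{C,D} P2:{P,R}

P2 drop Q (P beats it: A:9>1 B:9>7 C:6>4 D:10>8 E:7>4)
P2 drop S (P beats it: A:9>7 B:9>4 C:6>3 D:10>3 E:7>2)
P2 drop T (P beats it: A:9>8 B:9>2 C:6>1 D:10>1 E:7>5)
P1 drop A (D beats it: P:10>9 R:8>2)
P1 drop B (C beats it: P:5>0 R:10>1)
P1 drop E (C beats it: P:5>1 R:10>6)
P1→{C,D} P2→{P,R}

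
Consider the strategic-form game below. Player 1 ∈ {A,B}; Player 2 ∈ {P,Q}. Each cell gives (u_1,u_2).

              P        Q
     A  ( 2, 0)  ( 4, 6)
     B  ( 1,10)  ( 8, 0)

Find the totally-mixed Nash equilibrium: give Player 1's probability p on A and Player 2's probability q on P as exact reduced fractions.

P1 indiff ⇒ q·2+(1-q)·4 = q·1+(1-q)·8 ⇒ q(1) = (1-q)(4) ⇒ q = 4/5
P2 indiff ⇒ p·0+(1-p)·10 = p·6+(1-p)·0 ⇒ p(-6) = (1-p)(-10) ⇒ p = 5/8

P1 mixes 5/8 on A; P2 mixes 4/5 on P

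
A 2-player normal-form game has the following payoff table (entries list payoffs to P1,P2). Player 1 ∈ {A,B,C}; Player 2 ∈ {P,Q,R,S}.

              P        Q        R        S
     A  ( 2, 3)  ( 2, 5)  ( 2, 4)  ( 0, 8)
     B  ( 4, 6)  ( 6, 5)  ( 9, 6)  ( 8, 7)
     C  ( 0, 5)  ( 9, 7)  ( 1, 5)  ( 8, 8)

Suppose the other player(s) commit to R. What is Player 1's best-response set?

u_1(A vs R) = 2
u_1(B vs R) = 9
u_1(C vs R) = 1
max payoff 9 at {B}

P1 best: {B}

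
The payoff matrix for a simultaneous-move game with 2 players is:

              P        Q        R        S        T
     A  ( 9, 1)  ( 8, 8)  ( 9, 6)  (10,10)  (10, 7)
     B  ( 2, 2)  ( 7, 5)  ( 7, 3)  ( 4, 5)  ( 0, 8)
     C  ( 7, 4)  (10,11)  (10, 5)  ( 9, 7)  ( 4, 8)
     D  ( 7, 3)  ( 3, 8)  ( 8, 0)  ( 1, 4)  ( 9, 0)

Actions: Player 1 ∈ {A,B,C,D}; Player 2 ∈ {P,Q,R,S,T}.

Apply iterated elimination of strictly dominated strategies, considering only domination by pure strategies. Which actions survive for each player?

P1 drop B (A beats it: P:9>2 Q:8>7 R:9>7 S:10>4 T:10>0)
P1 drop D (A beats it: P:9>7 Q:8>3 R:9>8 S:10>1 T:10>9)
P2 drop P (Q beats it: A:8>1 C:11>4)
P2 drop R (Q beats it: A:8>6 C:11>5)
P2 drop T (Q beats it: A:8>7 C:11>8)
P1→{A,C} P2→{Q,S}

Remaining: P1:{A,C} P2:{Q,S}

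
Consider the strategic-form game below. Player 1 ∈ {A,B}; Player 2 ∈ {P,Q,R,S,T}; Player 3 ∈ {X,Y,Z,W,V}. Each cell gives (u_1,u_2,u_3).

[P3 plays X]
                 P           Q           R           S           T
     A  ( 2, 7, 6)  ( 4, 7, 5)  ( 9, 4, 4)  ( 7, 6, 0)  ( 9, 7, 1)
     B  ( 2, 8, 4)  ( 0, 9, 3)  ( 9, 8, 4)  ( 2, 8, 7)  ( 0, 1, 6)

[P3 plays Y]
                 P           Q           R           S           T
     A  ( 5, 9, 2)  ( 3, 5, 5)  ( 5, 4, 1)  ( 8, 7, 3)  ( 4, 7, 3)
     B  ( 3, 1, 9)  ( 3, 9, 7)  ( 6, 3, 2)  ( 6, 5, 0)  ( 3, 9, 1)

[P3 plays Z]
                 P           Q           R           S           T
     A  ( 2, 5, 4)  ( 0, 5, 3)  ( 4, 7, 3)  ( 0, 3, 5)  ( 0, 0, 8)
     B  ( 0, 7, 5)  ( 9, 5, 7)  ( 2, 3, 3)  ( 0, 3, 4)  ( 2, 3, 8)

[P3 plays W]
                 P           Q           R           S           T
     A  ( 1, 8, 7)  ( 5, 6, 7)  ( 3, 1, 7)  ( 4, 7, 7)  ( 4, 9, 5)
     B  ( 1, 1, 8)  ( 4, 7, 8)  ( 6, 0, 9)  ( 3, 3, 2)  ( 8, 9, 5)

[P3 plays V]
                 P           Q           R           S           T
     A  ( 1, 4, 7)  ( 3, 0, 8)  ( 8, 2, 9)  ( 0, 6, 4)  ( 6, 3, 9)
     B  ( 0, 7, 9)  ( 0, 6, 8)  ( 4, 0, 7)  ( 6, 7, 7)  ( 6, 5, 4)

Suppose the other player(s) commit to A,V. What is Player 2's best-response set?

u_2(P vs A,V) = 4
u_2(Q vs A,V) = 0
u_2(R vs A,V) = 2
u_2(S vs A,V) = 6
u_2(T vs A,V) = 3
max payoff 6 at {S}

P2 best: {S}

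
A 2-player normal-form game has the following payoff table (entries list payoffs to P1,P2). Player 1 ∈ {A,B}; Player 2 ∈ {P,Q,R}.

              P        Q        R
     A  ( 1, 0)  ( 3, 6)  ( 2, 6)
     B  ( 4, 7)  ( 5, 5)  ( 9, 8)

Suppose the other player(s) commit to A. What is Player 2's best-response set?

u_2(P vs A) = 0
u_2(Q vs A) = 6
u_2(R vs A) = 6
max payoff 6 at {Q,R}

argmax u_2 = {Q,R}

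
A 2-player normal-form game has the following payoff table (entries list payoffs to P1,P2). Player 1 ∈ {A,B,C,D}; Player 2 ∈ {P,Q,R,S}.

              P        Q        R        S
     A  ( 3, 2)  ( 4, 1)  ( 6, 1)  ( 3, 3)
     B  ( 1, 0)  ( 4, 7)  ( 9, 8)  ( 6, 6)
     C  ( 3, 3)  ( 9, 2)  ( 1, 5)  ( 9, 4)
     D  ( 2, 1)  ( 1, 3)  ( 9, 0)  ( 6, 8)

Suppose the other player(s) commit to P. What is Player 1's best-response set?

u_1(A vs P) = 3
u_1(B vs P) = 1
u_1(C vs P) = 3
u_1(D vs P) = 2
max payoff 3 at {A,C}

argmax u_1 = {A,C}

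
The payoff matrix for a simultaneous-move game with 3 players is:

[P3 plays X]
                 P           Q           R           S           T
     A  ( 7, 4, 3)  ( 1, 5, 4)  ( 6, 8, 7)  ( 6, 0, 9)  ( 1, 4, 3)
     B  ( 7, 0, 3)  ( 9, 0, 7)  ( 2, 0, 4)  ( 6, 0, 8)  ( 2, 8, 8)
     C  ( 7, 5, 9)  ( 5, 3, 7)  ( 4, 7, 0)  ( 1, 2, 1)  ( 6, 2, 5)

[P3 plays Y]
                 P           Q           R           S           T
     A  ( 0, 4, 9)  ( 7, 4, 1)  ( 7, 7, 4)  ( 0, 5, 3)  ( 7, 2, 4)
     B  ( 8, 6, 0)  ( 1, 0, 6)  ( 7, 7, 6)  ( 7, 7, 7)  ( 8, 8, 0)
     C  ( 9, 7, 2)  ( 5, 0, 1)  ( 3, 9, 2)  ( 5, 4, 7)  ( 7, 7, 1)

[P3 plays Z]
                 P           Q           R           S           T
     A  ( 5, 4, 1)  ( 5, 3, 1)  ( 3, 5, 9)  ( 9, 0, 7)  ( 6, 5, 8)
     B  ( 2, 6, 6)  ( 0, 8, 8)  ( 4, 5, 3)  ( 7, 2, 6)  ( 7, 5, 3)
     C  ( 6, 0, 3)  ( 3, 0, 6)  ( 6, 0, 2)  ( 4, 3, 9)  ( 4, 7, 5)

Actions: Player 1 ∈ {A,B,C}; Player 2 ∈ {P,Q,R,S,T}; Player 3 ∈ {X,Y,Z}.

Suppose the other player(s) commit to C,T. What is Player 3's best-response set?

u_3(X vs C,T) = 5
u_3(Y vs C,T) = 1
u_3(Z vs C,T) = 5
max payoff 5 at {X,Z}

argmax u_3 = {X,Z}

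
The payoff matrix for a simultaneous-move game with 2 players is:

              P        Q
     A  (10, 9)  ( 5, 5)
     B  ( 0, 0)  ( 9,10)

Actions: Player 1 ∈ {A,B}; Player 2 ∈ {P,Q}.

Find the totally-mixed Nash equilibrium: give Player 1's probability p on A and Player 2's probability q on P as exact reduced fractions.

(p,q) = (5/7, 2/7)

P1 indiff ⇒ q·10+(1-q)·5 = q·0+(1-q)·9 ⇒ q(10) = (1-q)(4) ⇒ q = 2/7
P2 indiff ⇒ p·9+(1-p)·0 = p·5+(1-p)·10 ⇒ p(4) = (1-p)(10) ⇒ p = 5/7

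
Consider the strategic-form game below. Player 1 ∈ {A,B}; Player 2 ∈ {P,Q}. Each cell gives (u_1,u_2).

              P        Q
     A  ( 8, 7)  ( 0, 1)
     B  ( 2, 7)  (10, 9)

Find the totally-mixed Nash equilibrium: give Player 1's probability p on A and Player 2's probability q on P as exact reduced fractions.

(p,q) = (1/4, 5/8)

P1 indiff ⇒ q·8+(1-q)·0 = q·2+(1-q)·10 ⇒ q(6) = (1-q)(10) ⇒ q = 5/8
P2 indiff ⇒ p·7+(1-p)·7 = p·1+(1-p)·9 ⇒ p(6) = (1-p)(2) ⇒ p = 1/4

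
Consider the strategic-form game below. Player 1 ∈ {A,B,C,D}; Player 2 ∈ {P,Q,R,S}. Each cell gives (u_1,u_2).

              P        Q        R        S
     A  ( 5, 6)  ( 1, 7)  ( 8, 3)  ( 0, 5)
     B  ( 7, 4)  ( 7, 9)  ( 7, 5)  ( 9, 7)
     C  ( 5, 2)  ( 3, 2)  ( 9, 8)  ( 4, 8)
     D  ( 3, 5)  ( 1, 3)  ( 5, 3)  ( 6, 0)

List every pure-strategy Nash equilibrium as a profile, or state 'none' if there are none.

(A,P): not NE [P1→B gives 7>5; P2→Q gives 7>6]
(A,Q): not NE [P1→B gives 7>1]
(A,R): not NE [P1→C gives 9>8; P2→Q gives 7>3]
(A,S): not NE [P1→B gives 9>0; P2→Q gives 7>5]
(B,P): not NE [P2→Q gives 9>4]
(B,Q): NE
(B,R): not NE [P1→C gives 9>7; P2→Q gives 9>5]
(B,S): not NE [P2→Q gives 9>7]
(C,P): not NE [P1→B gives 7>5; P2→S gives 8>2]
(C,Q): not NE [P1→B gives 7>3; P2→S gives 8>2]
(C,R): NE
(C,S): not NE [P1→B gives 9>4]
(D,P): not NE [P1→B gives 7>3]
(D,Q): not NE [P1→B gives 7>1; P2→P gives 5>3]
(D,R): not NE [P1→C gives 9>5; P2→P gives 5>3]
(D,S): not NE [P1→B gives 9>6; P2→P gives 5>0]

PSNE = {(B,Q), (C,R)}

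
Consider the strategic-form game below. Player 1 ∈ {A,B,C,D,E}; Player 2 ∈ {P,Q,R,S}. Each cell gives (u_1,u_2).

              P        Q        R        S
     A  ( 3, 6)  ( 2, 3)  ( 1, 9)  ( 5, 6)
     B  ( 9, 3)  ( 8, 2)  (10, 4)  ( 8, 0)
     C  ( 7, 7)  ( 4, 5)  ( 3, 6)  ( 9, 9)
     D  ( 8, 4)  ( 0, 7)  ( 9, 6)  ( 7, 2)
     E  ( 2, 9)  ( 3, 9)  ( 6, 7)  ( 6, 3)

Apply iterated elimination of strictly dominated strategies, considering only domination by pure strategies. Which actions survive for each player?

P1 drop A (B beats it: P:9>3 Q:8>2 R:10>1 S:8>5)
P1 drop D (B beats it: P:9>8 Q:8>0 R:10>9 S:8>7)
P1 drop E (B beats it: P:9>2 Q:8>3 R:10>6 S:8>6)
P2 drop Q (P beats it: B:3>2 C:7>5)
P1→{B,C} P2→{P,R,S}

Remaining: P1:{B,C} P2:{P,R,S}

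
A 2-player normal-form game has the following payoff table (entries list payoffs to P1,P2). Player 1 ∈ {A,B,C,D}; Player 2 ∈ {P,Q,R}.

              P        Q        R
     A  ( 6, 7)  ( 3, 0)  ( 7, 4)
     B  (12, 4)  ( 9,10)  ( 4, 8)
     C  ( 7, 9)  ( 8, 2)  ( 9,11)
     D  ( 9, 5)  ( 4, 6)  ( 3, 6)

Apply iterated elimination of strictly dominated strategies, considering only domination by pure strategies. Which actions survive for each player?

P1 drop A (C beats it: P:7>6 Q:8>3 R:9>7)
P1 drop D (B beats it: P:12>9 Q:9>4 R:4>3)
P2 drop P (R beats it: B:8>4 C:11>9)
P1→{B,C} P2→{Q,R}

Survivors P1:{B,C} P2:{Q,R}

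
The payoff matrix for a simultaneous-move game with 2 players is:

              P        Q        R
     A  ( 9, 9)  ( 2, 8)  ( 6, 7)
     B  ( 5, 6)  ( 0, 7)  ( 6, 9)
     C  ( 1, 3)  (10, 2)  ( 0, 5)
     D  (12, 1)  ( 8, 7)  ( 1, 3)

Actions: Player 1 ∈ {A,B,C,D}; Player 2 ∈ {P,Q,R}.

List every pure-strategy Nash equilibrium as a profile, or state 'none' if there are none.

NE set: (B,R)

(A,P): not NE [P1→D gives 12>9]
(A,Q): not NE [P1→C gives 10>2; P2→P gives 9>8]
(A,R): not NE [P2→P gives 9>7]
(B,P): not NE [P1→D gives 12>5; P2→R gives 9>6]
(B,Q): not NE [P1→C gives 10>0; P2→R gives 9>7]
(B,R): NE
(C,P): not NE [P1→D gives 12>1; P2→R gives 5>3]
(C,Q): not NE [P2→R gives 5>2]
(C,R): not NE [P1→B gives 6>0]
(D,P): not NE [P2→Q gives 7>1]
(D,Q): not NE [P1→C gives 10>8]
(D,R): not NE [P1→B gives 6>1; P2→Q gives 7>3]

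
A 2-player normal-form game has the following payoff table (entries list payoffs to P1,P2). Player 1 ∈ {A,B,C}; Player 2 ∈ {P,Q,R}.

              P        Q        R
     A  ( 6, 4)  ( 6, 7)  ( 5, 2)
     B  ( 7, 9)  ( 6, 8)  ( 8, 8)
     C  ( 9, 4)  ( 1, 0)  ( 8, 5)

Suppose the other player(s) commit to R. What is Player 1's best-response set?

u_1(A vs R) = 5
u_1(B vs R) = 8
u_1(C vs R) = 8
max payoff 8 at {B,C}

BR_1 = {B,C}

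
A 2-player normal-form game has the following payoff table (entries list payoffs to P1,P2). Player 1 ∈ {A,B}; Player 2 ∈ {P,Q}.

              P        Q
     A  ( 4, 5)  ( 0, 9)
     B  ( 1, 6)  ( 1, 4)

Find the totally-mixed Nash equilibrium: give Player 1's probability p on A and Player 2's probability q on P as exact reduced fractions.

P1 indiff ⇒ q·4+(1-q)·0 = q·1+(1-q)·1 ⇒ q(3) = (1-q)(1) ⇒ q = 1/4
P2 indiff ⇒ p·5+(1-p)·6 = p·9+(1-p)·4 ⇒ p(-4) = (1-p)(-2) ⇒ p = 1/3

(p,q) = (1/3, 1/4)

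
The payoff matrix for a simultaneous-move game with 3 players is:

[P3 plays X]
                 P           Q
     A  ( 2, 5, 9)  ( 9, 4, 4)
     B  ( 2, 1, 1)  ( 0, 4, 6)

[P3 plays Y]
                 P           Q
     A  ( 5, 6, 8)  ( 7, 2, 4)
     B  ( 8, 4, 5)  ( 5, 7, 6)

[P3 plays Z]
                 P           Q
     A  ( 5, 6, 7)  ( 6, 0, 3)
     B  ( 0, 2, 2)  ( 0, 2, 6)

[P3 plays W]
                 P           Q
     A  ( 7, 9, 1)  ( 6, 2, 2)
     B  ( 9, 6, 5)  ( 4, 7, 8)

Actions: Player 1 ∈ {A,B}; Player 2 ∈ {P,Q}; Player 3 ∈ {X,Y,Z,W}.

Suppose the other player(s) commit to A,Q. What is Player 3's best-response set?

u_3(X vs A,Q) = 4
u_3(Y vs A,Q) = 4
u_3(Z vs A,Q) = 3
u_3(W vs A,Q) = 2
max payoff 4 at {X,Y}

argmax u_3 = {X,Y}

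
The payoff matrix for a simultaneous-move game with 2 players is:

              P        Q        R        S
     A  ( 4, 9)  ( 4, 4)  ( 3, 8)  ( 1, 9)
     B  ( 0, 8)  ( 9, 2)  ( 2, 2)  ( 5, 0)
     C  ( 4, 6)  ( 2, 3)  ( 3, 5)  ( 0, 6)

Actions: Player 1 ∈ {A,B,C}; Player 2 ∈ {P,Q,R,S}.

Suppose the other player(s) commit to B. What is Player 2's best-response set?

argmax u_2 = {P}

u_2(P vs B) = 8
u_2(Q vs B) = 2
u_2(R vs B) = 2
u_2(S vs B) = 0
max payoff 8 at {P}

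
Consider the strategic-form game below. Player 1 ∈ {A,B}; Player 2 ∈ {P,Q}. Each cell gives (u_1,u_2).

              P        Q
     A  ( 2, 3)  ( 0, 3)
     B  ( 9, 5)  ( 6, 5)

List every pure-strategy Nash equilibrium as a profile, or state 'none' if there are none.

(A,P): not NE [P1→B gives 9>2]
(A,Q): not NE [P1→B gives 6>0]
(B,P): NE
(B,Q): NE

NE set: (B,P), (B,Q)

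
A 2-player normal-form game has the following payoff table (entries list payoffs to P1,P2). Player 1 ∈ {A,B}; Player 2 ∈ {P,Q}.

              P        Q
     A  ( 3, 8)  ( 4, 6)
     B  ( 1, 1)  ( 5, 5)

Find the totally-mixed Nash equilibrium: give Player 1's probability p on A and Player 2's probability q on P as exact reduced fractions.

P1 indiff ⇒ q·3+(1-q)·4 = q·1+(1-q)·5 ⇒ q(2) = (1-q)(1) ⇒ q = 1/3
P2 indiff ⇒ p·8+(1-p)·1 = p·6+(1-p)·5 ⇒ p(2) = (1-p)(4) ⇒ p = 2/3

p=2/3, q=1/3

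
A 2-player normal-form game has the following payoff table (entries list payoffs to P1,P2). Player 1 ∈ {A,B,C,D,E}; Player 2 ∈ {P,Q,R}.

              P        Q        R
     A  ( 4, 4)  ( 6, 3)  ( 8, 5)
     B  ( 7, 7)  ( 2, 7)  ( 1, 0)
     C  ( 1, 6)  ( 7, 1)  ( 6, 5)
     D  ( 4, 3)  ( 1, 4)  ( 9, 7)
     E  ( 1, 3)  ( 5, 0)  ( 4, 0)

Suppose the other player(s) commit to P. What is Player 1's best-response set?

argmax u_1 = {B}

u_1(A vs P) = 4
u_1(B vs P) = 7
u_1(C vs P) = 1
u_1(D vs P) = 4
u_1(E vs P) = 1
max payoff 7 at {B}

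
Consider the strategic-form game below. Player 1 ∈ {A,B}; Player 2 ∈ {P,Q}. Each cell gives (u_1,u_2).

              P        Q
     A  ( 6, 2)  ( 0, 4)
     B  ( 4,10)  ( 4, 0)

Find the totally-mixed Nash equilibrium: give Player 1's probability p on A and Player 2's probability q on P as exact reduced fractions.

p=5/6, q=2/3

P1 indiff ⇒ q·6+(1-q)·0 = q·4+(1-q)·4 ⇒ q(2) = (1-q)(4) ⇒ q = 2/3
P2 indiff ⇒ p·2+(1-p)·10 = p·4+(1-p)·0 ⇒ p(-2) = (1-p)(-10) ⇒ p = 5/6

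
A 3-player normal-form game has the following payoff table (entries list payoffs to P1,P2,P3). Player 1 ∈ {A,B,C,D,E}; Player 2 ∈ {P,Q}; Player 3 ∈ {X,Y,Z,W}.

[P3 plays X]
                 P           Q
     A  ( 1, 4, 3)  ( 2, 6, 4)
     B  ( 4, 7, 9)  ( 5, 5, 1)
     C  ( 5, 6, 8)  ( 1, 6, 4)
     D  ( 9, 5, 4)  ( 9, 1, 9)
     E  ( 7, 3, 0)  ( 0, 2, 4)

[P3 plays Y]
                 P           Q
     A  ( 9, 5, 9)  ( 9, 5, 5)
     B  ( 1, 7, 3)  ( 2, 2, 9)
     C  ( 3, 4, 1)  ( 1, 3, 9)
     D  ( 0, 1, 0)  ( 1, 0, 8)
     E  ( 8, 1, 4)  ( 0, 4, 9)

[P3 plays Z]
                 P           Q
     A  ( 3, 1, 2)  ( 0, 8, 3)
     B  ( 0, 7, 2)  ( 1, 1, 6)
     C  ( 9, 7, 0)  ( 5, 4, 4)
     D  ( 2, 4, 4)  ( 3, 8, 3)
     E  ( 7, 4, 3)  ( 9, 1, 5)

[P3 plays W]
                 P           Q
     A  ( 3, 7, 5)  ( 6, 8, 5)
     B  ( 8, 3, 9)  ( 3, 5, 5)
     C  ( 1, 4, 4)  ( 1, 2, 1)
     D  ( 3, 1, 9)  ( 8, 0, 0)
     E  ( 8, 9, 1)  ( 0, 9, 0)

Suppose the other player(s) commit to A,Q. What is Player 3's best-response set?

argmax u_3 = {Y,W}

u_3(X vs A,Q) = 4
u_3(Y vs A,Q) = 5
u_3(Z vs A,Q) = 3
u_3(W vs A,Q) = 5
max payoff 5 at {Y,W}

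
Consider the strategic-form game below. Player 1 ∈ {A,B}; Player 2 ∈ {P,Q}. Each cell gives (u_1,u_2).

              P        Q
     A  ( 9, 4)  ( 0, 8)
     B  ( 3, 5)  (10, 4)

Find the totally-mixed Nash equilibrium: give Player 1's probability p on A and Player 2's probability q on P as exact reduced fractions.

P1 indiff ⇒ q·9+(1-q)·0 = q·3+(1-q)·10 ⇒ q(6) = (1-q)(10) ⇒ q = 5/8
P2 indiff ⇒ p·4+(1-p)·5 = p·8+(1-p)·4 ⇒ p(-4) = (1-p)(-1) ⇒ p = 1/5

p=1/5, q=5/8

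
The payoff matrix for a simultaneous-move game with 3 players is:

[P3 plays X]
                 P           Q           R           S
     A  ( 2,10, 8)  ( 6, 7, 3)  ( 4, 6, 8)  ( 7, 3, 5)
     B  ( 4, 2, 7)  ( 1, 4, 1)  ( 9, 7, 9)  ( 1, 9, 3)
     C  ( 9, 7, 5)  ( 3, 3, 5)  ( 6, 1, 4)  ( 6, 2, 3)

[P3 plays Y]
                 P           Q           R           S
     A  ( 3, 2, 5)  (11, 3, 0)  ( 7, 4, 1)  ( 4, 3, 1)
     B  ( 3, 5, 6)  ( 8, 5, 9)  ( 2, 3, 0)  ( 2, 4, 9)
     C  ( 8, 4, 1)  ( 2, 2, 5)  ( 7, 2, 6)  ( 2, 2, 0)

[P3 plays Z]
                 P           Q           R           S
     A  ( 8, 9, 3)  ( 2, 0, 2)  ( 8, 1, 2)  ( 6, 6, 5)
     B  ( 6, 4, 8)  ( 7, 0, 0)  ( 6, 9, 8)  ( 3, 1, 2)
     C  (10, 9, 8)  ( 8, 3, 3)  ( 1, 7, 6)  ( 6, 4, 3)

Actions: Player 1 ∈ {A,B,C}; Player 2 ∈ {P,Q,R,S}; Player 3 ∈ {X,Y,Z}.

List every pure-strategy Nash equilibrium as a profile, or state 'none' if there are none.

(A,P,X): not NE [P1→C gives 9>2]
(A,P,Y): not NE [P1→C gives 8>3; P2→R gives 4>2; P3→X gives 8>5]
(A,P,Z): not NE [P1→C gives 10>8; P3→X gives 8>3]
(A,Q,X): not NE [P2→P gives 10>7]
(A,Q,Y): not NE [P2→R gives 4>3; P3→X gives 3>0]
(A,Q,Z): not NE [P1→C gives 8>2; P2→P gives 9>0; P3→X gives 3>2]
(A,R,X): not NE [P1→B gives 9>4; P2→P gives 10>6]
(A,R,Y): not NE [P3→X gives 8>1]
(A,R,Z): not NE [P2→P gives 9>1; P3→X gives 8>2]
(A,S,X): not NE [P2→P gives 10>3]
(A,S,Y): not NE [P2→R gives 4>3; P3→Z gives 5>1]
(A,S,Z): not NE [P2→P gives 9>6]
(B,P,X): not NE [P1→C gives 9>4; P2→S gives 9>2; P3→Z gives 8>7]
(B,P,Y): not NE [P1→C gives 8>3; P3→Z gives 8>6]
(B,P,Z): not NE [P1→C gives 10>6; P2→R gives 9>4]
(B,Q,X): not NE [P1→A gives 6>1; P2→S gives 9>4; P3→Y gives 9>1]
(B,Q,Y): not NE [P1→A gives 11>8]
(B,Q,Z): not NE [P1→C gives 8>7; P2→R gives 9>0; P3→Y gives 9>0]
(B,R,X): not NE [P2→S gives 9>7]
(B,R,Y): not NE [P1→C gives 7>2; P2→Q gives 5>3; P3→X gives 9>0]
(B,R,Z): not NE [P1→A gives 8>6; P3→X gives 9>8]
(B,S,X): not NE [P1→A gives 7>1; P3→Y gives 9>3]
(B,S,Y): not NE [P1→A gives 4>2; P2→Q gives 5>4]
(B,S,Z): not NE [P1→C gives 6>3; P2→R gives 9>1; P3→Y gives 9>2]
(C,P,X): not NE [P3→Z gives 8>5]
(C,P,Y): not NE [P3→Z gives 8>1]
(C,P,Z): NE
(C,Q,X): not NE [P1→A gives 6>3; P2→P gives 7>3]
(C,Q,Y): not NE [P1→A gives 11>2; P2→P gives 4>2]
(C,Q,Z): not NE [P2→P gives 9>3; P3→Y gives 5>3]
(C,R,X): not NE [P1→B gives 9>6; P2→P gives 7>1; P3→Z gives 6>4]
(C,R,Y): not NE [P2→P gives 4>2]
(C,R,Z): not NE [P1→A gives 8>1; P2→P gives 9>7]
(C,S,X): not NE [P1→A gives 7>6; P2→P gives 7>2]
(C,S,Y): not NE [P1→A gives 4>2; P2→P gives 4>2; P3→Z gives 3>0]
(C,S,Z): not NE [P2→P gives 9>4]

Nash profiles: (C,P,Z)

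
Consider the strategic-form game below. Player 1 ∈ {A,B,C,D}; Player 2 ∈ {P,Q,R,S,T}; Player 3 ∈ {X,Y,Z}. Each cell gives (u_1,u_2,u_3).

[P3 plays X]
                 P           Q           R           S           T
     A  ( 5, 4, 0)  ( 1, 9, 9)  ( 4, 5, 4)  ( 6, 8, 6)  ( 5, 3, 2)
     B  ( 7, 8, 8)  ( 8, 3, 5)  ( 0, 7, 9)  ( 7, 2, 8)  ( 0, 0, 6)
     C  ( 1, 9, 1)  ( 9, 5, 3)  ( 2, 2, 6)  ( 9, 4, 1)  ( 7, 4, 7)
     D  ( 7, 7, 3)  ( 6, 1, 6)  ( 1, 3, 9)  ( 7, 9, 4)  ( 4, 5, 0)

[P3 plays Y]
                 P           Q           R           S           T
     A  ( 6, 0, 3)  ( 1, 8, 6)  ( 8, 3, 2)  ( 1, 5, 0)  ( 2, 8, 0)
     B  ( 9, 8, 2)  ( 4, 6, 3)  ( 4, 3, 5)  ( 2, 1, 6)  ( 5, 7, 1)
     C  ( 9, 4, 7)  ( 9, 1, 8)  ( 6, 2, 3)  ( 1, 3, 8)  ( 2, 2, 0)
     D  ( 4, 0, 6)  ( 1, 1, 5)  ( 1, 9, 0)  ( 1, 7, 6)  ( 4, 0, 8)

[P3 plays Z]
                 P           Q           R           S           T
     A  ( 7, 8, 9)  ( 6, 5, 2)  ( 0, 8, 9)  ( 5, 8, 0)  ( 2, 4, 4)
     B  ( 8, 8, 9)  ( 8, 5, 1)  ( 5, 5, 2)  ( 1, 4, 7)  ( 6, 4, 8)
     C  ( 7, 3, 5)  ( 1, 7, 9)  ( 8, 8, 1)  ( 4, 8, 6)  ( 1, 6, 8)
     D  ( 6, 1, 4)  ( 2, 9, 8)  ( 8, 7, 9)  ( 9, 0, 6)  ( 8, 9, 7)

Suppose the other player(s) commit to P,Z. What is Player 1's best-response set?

u_1(A vs P,Z) = 7
u_1(B vs P,Z) = 8
u_1(C vs P,Z) = 7
u_1(D vs P,Z) = 6
max payoff 8 at {B}

P1 best: {B}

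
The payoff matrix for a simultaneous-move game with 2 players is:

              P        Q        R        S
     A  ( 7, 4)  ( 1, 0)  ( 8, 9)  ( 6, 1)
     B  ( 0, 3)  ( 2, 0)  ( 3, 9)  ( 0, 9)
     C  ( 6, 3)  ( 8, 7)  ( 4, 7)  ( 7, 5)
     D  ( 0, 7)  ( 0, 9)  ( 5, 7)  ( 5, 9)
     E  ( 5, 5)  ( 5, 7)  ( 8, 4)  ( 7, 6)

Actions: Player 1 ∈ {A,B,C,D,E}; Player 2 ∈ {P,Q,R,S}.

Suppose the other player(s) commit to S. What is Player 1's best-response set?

BR_1 = {C,E}

u_1(A vs S) = 6
u_1(B vs S) = 0
u_1(C vs S) = 7
u_1(D vs S) = 5
u_1(E vs S) = 7
max payoff 7 at {C,E}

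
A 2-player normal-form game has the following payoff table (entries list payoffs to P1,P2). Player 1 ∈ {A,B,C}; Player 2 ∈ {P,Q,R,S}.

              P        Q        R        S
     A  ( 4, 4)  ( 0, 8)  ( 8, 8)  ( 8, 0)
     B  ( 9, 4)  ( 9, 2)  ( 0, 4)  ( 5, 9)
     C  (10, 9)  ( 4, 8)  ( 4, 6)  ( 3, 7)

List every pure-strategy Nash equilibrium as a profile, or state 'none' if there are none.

(A,P): not NE [P1→C gives 10>4; P2→R gives 8>4]
(A,Q): not NE [P1→B gives 9>0]
(A,R): NE
(A,S): not NE [P2→R gives 8>0]
(B,P): not NE [P1→C gives 10>9; P2→S gives 9>4]
(B,Q): not NE [P2→S gives 9>2]
(B,R): not NE [P1→A gives 8>0; P2→S gives 9>4]
(B,S): not NE [P1→A gives 8>5]
(C,P): NE
(C,Q): not NE [P1→B gives 9>4; P2→P gives 9>8]
(C,R): not NE [P1→A gives 8>4; P2→P gives 9>6]
(C,S): not NE [P1→A gives 8>3; P2→P gives 9>7]

Nash profiles: (A,R), (C,P)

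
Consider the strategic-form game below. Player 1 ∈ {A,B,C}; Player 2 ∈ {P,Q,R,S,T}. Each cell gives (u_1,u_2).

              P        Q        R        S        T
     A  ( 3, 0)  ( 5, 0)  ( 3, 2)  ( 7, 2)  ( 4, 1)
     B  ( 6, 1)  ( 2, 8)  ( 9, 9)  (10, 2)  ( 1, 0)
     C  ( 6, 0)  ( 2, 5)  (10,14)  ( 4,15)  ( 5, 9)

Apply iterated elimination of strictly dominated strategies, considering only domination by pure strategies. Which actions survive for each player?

IESDS → P1:{B,C} P2:{R,S}

P2 drop P (R beats it: A:2>0 B:9>1 C:14>0)
P2 drop Q (R beats it: A:2>0 B:9>8 C:14>5)
P2 drop T (R beats it: A:2>1 B:9>0 C:14>9)
P1 drop A (B beats it: R:9>3 S:10>7)
P1→{B,C} P2→{R,S}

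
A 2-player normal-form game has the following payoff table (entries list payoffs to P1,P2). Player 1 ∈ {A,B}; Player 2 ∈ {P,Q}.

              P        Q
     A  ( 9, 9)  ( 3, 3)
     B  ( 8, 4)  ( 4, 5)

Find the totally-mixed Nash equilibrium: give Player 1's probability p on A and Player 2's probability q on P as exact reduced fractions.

P1 indiff ⇒ q·9+(1-q)·3 = q·8+(1-q)·4 ⇒ q(1) = (1-q)(1) ⇒ q = 1/2
P2 indiff ⇒ p·9+(1-p)·4 = p·3+(1-p)·5 ⇒ p(6) = (1-p)(1) ⇒ p = 1/7

(p,q) = (1/7, 1/2)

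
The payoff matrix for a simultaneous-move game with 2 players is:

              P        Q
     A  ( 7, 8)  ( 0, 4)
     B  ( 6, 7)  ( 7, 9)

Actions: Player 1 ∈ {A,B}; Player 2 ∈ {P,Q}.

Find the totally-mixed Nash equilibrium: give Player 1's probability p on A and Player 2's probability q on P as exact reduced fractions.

p=1/3, q=7/8

P1 indiff ⇒ q·7+(1-q)·0 = q·6+(1-q)·7 ⇒ q(1) = (1-q)(7) ⇒ q = 7/8
P2 indiff ⇒ p·8+(1-p)·7 = p·4+(1-p)·9 ⇒ p(4) = (1-p)(2) ⇒ p = 1/3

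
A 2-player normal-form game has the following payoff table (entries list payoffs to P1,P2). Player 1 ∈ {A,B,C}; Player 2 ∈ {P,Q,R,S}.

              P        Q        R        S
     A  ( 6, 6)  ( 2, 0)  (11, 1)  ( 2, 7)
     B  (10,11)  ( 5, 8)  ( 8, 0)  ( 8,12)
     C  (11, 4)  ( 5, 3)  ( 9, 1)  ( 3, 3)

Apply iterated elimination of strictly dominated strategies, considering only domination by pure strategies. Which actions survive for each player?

Remaining: P1:{B,C} P2:{P,S}

P2 drop Q (P beats it: A:6>0 B:11>8 C:4>3)
P2 drop R (P beats it: A:6>1 B:11>0 C:4>1)
P1 drop A (B beats it: P:10>6 S:8>2)
P1→{B,C} P2→{P,S}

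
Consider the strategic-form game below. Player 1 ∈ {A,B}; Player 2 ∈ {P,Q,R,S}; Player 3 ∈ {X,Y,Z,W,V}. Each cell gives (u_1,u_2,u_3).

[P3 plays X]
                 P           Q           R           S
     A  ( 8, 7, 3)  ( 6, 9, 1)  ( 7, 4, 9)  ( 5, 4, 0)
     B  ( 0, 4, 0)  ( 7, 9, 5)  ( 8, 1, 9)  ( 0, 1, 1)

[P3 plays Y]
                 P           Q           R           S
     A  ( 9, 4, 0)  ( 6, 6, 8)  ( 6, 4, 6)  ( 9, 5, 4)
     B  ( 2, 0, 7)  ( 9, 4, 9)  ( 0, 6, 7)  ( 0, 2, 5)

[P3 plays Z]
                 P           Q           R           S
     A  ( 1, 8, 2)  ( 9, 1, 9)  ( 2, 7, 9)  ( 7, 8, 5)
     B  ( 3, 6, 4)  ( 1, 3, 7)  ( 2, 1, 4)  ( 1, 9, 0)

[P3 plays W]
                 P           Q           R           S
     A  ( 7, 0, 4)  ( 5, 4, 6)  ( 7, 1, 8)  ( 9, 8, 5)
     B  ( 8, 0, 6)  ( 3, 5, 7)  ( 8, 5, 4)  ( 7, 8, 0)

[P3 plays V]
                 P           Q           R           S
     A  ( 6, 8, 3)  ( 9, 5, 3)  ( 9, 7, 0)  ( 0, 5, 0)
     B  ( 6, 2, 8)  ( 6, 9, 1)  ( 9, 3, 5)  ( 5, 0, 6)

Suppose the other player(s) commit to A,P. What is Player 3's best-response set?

u_3(X vs A,P) = 3
u_3(Y vs A,P) = 0
u_3(Z vs A,P) = 2
u_3(W vs A,P) = 4
u_3(V vs A,P) = 3
max payoff 4 at {W}

BR_3 = {W}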